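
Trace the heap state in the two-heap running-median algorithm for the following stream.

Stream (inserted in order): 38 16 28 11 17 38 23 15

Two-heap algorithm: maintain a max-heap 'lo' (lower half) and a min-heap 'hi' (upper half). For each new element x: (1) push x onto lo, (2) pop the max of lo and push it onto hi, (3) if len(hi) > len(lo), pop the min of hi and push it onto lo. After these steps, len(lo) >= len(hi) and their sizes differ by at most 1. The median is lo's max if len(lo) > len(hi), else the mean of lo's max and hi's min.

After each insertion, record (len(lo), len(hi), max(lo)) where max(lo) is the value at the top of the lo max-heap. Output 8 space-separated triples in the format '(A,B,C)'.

Step 1: insert 38 -> lo=[38] hi=[] -> (len(lo)=1, len(hi)=0, max(lo)=38)
Step 2: insert 16 -> lo=[16] hi=[38] -> (len(lo)=1, len(hi)=1, max(lo)=16)
Step 3: insert 28 -> lo=[16, 28] hi=[38] -> (len(lo)=2, len(hi)=1, max(lo)=28)
Step 4: insert 11 -> lo=[11, 16] hi=[28, 38] -> (len(lo)=2, len(hi)=2, max(lo)=16)
Step 5: insert 17 -> lo=[11, 16, 17] hi=[28, 38] -> (len(lo)=3, len(hi)=2, max(lo)=17)
Step 6: insert 38 -> lo=[11, 16, 17] hi=[28, 38, 38] -> (len(lo)=3, len(hi)=3, max(lo)=17)
Step 7: insert 23 -> lo=[11, 16, 17, 23] hi=[28, 38, 38] -> (len(lo)=4, len(hi)=3, max(lo)=23)
Step 8: insert 15 -> lo=[11, 15, 16, 17] hi=[23, 28, 38, 38] -> (len(lo)=4, len(hi)=4, max(lo)=17)

Answer: (1,0,38) (1,1,16) (2,1,28) (2,2,16) (3,2,17) (3,3,17) (4,3,23) (4,4,17)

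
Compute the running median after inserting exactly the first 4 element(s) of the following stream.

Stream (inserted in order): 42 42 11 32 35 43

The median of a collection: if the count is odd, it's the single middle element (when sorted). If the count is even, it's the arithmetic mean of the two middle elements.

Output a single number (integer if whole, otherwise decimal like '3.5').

Step 1: insert 42 -> lo=[42] (size 1, max 42) hi=[] (size 0) -> median=42
Step 2: insert 42 -> lo=[42] (size 1, max 42) hi=[42] (size 1, min 42) -> median=42
Step 3: insert 11 -> lo=[11, 42] (size 2, max 42) hi=[42] (size 1, min 42) -> median=42
Step 4: insert 32 -> lo=[11, 32] (size 2, max 32) hi=[42, 42] (size 2, min 42) -> median=37

Answer: 37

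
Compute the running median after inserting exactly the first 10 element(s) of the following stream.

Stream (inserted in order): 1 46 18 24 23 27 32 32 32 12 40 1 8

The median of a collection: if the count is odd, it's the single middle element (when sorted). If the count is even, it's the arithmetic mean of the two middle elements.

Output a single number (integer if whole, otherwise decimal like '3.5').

Step 1: insert 1 -> lo=[1] (size 1, max 1) hi=[] (size 0) -> median=1
Step 2: insert 46 -> lo=[1] (size 1, max 1) hi=[46] (size 1, min 46) -> median=23.5
Step 3: insert 18 -> lo=[1, 18] (size 2, max 18) hi=[46] (size 1, min 46) -> median=18
Step 4: insert 24 -> lo=[1, 18] (size 2, max 18) hi=[24, 46] (size 2, min 24) -> median=21
Step 5: insert 23 -> lo=[1, 18, 23] (size 3, max 23) hi=[24, 46] (size 2, min 24) -> median=23
Step 6: insert 27 -> lo=[1, 18, 23] (size 3, max 23) hi=[24, 27, 46] (size 3, min 24) -> median=23.5
Step 7: insert 32 -> lo=[1, 18, 23, 24] (size 4, max 24) hi=[27, 32, 46] (size 3, min 27) -> median=24
Step 8: insert 32 -> lo=[1, 18, 23, 24] (size 4, max 24) hi=[27, 32, 32, 46] (size 4, min 27) -> median=25.5
Step 9: insert 32 -> lo=[1, 18, 23, 24, 27] (size 5, max 27) hi=[32, 32, 32, 46] (size 4, min 32) -> median=27
Step 10: insert 12 -> lo=[1, 12, 18, 23, 24] (size 5, max 24) hi=[27, 32, 32, 32, 46] (size 5, min 27) -> median=25.5

Answer: 25.5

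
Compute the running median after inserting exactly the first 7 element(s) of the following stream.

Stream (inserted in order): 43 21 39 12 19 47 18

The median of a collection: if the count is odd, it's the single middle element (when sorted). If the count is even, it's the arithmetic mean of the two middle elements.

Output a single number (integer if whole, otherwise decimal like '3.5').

Step 1: insert 43 -> lo=[43] (size 1, max 43) hi=[] (size 0) -> median=43
Step 2: insert 21 -> lo=[21] (size 1, max 21) hi=[43] (size 1, min 43) -> median=32
Step 3: insert 39 -> lo=[21, 39] (size 2, max 39) hi=[43] (size 1, min 43) -> median=39
Step 4: insert 12 -> lo=[12, 21] (size 2, max 21) hi=[39, 43] (size 2, min 39) -> median=30
Step 5: insert 19 -> lo=[12, 19, 21] (size 3, max 21) hi=[39, 43] (size 2, min 39) -> median=21
Step 6: insert 47 -> lo=[12, 19, 21] (size 3, max 21) hi=[39, 43, 47] (size 3, min 39) -> median=30
Step 7: insert 18 -> lo=[12, 18, 19, 21] (size 4, max 21) hi=[39, 43, 47] (size 3, min 39) -> median=21

Answer: 21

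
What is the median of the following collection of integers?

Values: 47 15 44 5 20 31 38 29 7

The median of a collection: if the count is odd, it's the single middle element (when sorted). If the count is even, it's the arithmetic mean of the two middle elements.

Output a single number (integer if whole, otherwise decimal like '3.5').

Answer: 29

Derivation:
Step 1: insert 47 -> lo=[47] (size 1, max 47) hi=[] (size 0) -> median=47
Step 2: insert 15 -> lo=[15] (size 1, max 15) hi=[47] (size 1, min 47) -> median=31
Step 3: insert 44 -> lo=[15, 44] (size 2, max 44) hi=[47] (size 1, min 47) -> median=44
Step 4: insert 5 -> lo=[5, 15] (size 2, max 15) hi=[44, 47] (size 2, min 44) -> median=29.5
Step 5: insert 20 -> lo=[5, 15, 20] (size 3, max 20) hi=[44, 47] (size 2, min 44) -> median=20
Step 6: insert 31 -> lo=[5, 15, 20] (size 3, max 20) hi=[31, 44, 47] (size 3, min 31) -> median=25.5
Step 7: insert 38 -> lo=[5, 15, 20, 31] (size 4, max 31) hi=[38, 44, 47] (size 3, min 38) -> median=31
Step 8: insert 29 -> lo=[5, 15, 20, 29] (size 4, max 29) hi=[31, 38, 44, 47] (size 4, min 31) -> median=30
Step 9: insert 7 -> lo=[5, 7, 15, 20, 29] (size 5, max 29) hi=[31, 38, 44, 47] (size 4, min 31) -> median=29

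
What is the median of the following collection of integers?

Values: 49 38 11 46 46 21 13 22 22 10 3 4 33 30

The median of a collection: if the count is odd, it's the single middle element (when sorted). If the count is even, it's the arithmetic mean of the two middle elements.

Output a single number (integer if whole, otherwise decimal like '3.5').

Step 1: insert 49 -> lo=[49] (size 1, max 49) hi=[] (size 0) -> median=49
Step 2: insert 38 -> lo=[38] (size 1, max 38) hi=[49] (size 1, min 49) -> median=43.5
Step 3: insert 11 -> lo=[11, 38] (size 2, max 38) hi=[49] (size 1, min 49) -> median=38
Step 4: insert 46 -> lo=[11, 38] (size 2, max 38) hi=[46, 49] (size 2, min 46) -> median=42
Step 5: insert 46 -> lo=[11, 38, 46] (size 3, max 46) hi=[46, 49] (size 2, min 46) -> median=46
Step 6: insert 21 -> lo=[11, 21, 38] (size 3, max 38) hi=[46, 46, 49] (size 3, min 46) -> median=42
Step 7: insert 13 -> lo=[11, 13, 21, 38] (size 4, max 38) hi=[46, 46, 49] (size 3, min 46) -> median=38
Step 8: insert 22 -> lo=[11, 13, 21, 22] (size 4, max 22) hi=[38, 46, 46, 49] (size 4, min 38) -> median=30
Step 9: insert 22 -> lo=[11, 13, 21, 22, 22] (size 5, max 22) hi=[38, 46, 46, 49] (size 4, min 38) -> median=22
Step 10: insert 10 -> lo=[10, 11, 13, 21, 22] (size 5, max 22) hi=[22, 38, 46, 46, 49] (size 5, min 22) -> median=22
Step 11: insert 3 -> lo=[3, 10, 11, 13, 21, 22] (size 6, max 22) hi=[22, 38, 46, 46, 49] (size 5, min 22) -> median=22
Step 12: insert 4 -> lo=[3, 4, 10, 11, 13, 21] (size 6, max 21) hi=[22, 22, 38, 46, 46, 49] (size 6, min 22) -> median=21.5
Step 13: insert 33 -> lo=[3, 4, 10, 11, 13, 21, 22] (size 7, max 22) hi=[22, 33, 38, 46, 46, 49] (size 6, min 22) -> median=22
Step 14: insert 30 -> lo=[3, 4, 10, 11, 13, 21, 22] (size 7, max 22) hi=[22, 30, 33, 38, 46, 46, 49] (size 7, min 22) -> median=22

Answer: 22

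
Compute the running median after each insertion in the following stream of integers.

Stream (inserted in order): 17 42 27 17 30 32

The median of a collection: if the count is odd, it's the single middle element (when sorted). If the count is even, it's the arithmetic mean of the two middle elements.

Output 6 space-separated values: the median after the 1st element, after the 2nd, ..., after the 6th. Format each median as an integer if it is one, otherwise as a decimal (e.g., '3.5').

Answer: 17 29.5 27 22 27 28.5

Derivation:
Step 1: insert 17 -> lo=[17] (size 1, max 17) hi=[] (size 0) -> median=17
Step 2: insert 42 -> lo=[17] (size 1, max 17) hi=[42] (size 1, min 42) -> median=29.5
Step 3: insert 27 -> lo=[17, 27] (size 2, max 27) hi=[42] (size 1, min 42) -> median=27
Step 4: insert 17 -> lo=[17, 17] (size 2, max 17) hi=[27, 42] (size 2, min 27) -> median=22
Step 5: insert 30 -> lo=[17, 17, 27] (size 3, max 27) hi=[30, 42] (size 2, min 30) -> median=27
Step 6: insert 32 -> lo=[17, 17, 27] (size 3, max 27) hi=[30, 32, 42] (size 3, min 30) -> median=28.5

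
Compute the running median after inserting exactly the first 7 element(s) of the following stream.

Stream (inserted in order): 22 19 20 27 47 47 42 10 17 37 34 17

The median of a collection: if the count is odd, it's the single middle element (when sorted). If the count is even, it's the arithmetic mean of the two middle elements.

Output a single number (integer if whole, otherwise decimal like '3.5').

Answer: 27

Derivation:
Step 1: insert 22 -> lo=[22] (size 1, max 22) hi=[] (size 0) -> median=22
Step 2: insert 19 -> lo=[19] (size 1, max 19) hi=[22] (size 1, min 22) -> median=20.5
Step 3: insert 20 -> lo=[19, 20] (size 2, max 20) hi=[22] (size 1, min 22) -> median=20
Step 4: insert 27 -> lo=[19, 20] (size 2, max 20) hi=[22, 27] (size 2, min 22) -> median=21
Step 5: insert 47 -> lo=[19, 20, 22] (size 3, max 22) hi=[27, 47] (size 2, min 27) -> median=22
Step 6: insert 47 -> lo=[19, 20, 22] (size 3, max 22) hi=[27, 47, 47] (size 3, min 27) -> median=24.5
Step 7: insert 42 -> lo=[19, 20, 22, 27] (size 4, max 27) hi=[42, 47, 47] (size 3, min 42) -> median=27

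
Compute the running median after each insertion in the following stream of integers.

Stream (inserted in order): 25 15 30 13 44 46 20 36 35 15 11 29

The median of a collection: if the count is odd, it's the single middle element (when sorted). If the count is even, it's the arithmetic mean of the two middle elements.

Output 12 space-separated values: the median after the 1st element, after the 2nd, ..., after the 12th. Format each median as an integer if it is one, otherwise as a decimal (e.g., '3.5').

Answer: 25 20 25 20 25 27.5 25 27.5 30 27.5 25 27

Derivation:
Step 1: insert 25 -> lo=[25] (size 1, max 25) hi=[] (size 0) -> median=25
Step 2: insert 15 -> lo=[15] (size 1, max 15) hi=[25] (size 1, min 25) -> median=20
Step 3: insert 30 -> lo=[15, 25] (size 2, max 25) hi=[30] (size 1, min 30) -> median=25
Step 4: insert 13 -> lo=[13, 15] (size 2, max 15) hi=[25, 30] (size 2, min 25) -> median=20
Step 5: insert 44 -> lo=[13, 15, 25] (size 3, max 25) hi=[30, 44] (size 2, min 30) -> median=25
Step 6: insert 46 -> lo=[13, 15, 25] (size 3, max 25) hi=[30, 44, 46] (size 3, min 30) -> median=27.5
Step 7: insert 20 -> lo=[13, 15, 20, 25] (size 4, max 25) hi=[30, 44, 46] (size 3, min 30) -> median=25
Step 8: insert 36 -> lo=[13, 15, 20, 25] (size 4, max 25) hi=[30, 36, 44, 46] (size 4, min 30) -> median=27.5
Step 9: insert 35 -> lo=[13, 15, 20, 25, 30] (size 5, max 30) hi=[35, 36, 44, 46] (size 4, min 35) -> median=30
Step 10: insert 15 -> lo=[13, 15, 15, 20, 25] (size 5, max 25) hi=[30, 35, 36, 44, 46] (size 5, min 30) -> median=27.5
Step 11: insert 11 -> lo=[11, 13, 15, 15, 20, 25] (size 6, max 25) hi=[30, 35, 36, 44, 46] (size 5, min 30) -> median=25
Step 12: insert 29 -> lo=[11, 13, 15, 15, 20, 25] (size 6, max 25) hi=[29, 30, 35, 36, 44, 46] (size 6, min 29) -> median=27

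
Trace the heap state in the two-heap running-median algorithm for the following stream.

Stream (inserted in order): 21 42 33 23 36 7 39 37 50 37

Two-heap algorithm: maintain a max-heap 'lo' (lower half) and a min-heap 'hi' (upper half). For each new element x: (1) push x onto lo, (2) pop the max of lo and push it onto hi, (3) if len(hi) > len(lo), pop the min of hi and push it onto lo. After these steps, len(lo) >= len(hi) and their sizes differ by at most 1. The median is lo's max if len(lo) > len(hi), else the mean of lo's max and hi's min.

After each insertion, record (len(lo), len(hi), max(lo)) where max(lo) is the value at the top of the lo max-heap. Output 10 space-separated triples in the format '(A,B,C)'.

Answer: (1,0,21) (1,1,21) (2,1,33) (2,2,23) (3,2,33) (3,3,23) (4,3,33) (4,4,33) (5,4,36) (5,5,36)

Derivation:
Step 1: insert 21 -> lo=[21] hi=[] -> (len(lo)=1, len(hi)=0, max(lo)=21)
Step 2: insert 42 -> lo=[21] hi=[42] -> (len(lo)=1, len(hi)=1, max(lo)=21)
Step 3: insert 33 -> lo=[21, 33] hi=[42] -> (len(lo)=2, len(hi)=1, max(lo)=33)
Step 4: insert 23 -> lo=[21, 23] hi=[33, 42] -> (len(lo)=2, len(hi)=2, max(lo)=23)
Step 5: insert 36 -> lo=[21, 23, 33] hi=[36, 42] -> (len(lo)=3, len(hi)=2, max(lo)=33)
Step 6: insert 7 -> lo=[7, 21, 23] hi=[33, 36, 42] -> (len(lo)=3, len(hi)=3, max(lo)=23)
Step 7: insert 39 -> lo=[7, 21, 23, 33] hi=[36, 39, 42] -> (len(lo)=4, len(hi)=3, max(lo)=33)
Step 8: insert 37 -> lo=[7, 21, 23, 33] hi=[36, 37, 39, 42] -> (len(lo)=4, len(hi)=4, max(lo)=33)
Step 9: insert 50 -> lo=[7, 21, 23, 33, 36] hi=[37, 39, 42, 50] -> (len(lo)=5, len(hi)=4, max(lo)=36)
Step 10: insert 37 -> lo=[7, 21, 23, 33, 36] hi=[37, 37, 39, 42, 50] -> (len(lo)=5, len(hi)=5, max(lo)=36)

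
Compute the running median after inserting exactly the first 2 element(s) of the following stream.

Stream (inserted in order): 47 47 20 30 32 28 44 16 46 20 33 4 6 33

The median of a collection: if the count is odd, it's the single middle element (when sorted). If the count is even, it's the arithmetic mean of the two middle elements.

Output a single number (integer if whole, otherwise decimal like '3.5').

Answer: 47

Derivation:
Step 1: insert 47 -> lo=[47] (size 1, max 47) hi=[] (size 0) -> median=47
Step 2: insert 47 -> lo=[47] (size 1, max 47) hi=[47] (size 1, min 47) -> median=47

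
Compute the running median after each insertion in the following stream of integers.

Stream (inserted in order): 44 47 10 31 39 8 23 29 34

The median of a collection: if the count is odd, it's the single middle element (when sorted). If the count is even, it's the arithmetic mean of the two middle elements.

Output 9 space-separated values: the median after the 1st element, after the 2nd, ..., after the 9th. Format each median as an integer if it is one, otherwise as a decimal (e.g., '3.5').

Step 1: insert 44 -> lo=[44] (size 1, max 44) hi=[] (size 0) -> median=44
Step 2: insert 47 -> lo=[44] (size 1, max 44) hi=[47] (size 1, min 47) -> median=45.5
Step 3: insert 10 -> lo=[10, 44] (size 2, max 44) hi=[47] (size 1, min 47) -> median=44
Step 4: insert 31 -> lo=[10, 31] (size 2, max 31) hi=[44, 47] (size 2, min 44) -> median=37.5
Step 5: insert 39 -> lo=[10, 31, 39] (size 3, max 39) hi=[44, 47] (size 2, min 44) -> median=39
Step 6: insert 8 -> lo=[8, 10, 31] (size 3, max 31) hi=[39, 44, 47] (size 3, min 39) -> median=35
Step 7: insert 23 -> lo=[8, 10, 23, 31] (size 4, max 31) hi=[39, 44, 47] (size 3, min 39) -> median=31
Step 8: insert 29 -> lo=[8, 10, 23, 29] (size 4, max 29) hi=[31, 39, 44, 47] (size 4, min 31) -> median=30
Step 9: insert 34 -> lo=[8, 10, 23, 29, 31] (size 5, max 31) hi=[34, 39, 44, 47] (size 4, min 34) -> median=31

Answer: 44 45.5 44 37.5 39 35 31 30 31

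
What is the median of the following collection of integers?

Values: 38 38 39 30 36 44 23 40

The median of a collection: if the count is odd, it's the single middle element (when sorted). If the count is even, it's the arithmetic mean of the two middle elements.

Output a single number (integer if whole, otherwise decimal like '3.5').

Step 1: insert 38 -> lo=[38] (size 1, max 38) hi=[] (size 0) -> median=38
Step 2: insert 38 -> lo=[38] (size 1, max 38) hi=[38] (size 1, min 38) -> median=38
Step 3: insert 39 -> lo=[38, 38] (size 2, max 38) hi=[39] (size 1, min 39) -> median=38
Step 4: insert 30 -> lo=[30, 38] (size 2, max 38) hi=[38, 39] (size 2, min 38) -> median=38
Step 5: insert 36 -> lo=[30, 36, 38] (size 3, max 38) hi=[38, 39] (size 2, min 38) -> median=38
Step 6: insert 44 -> lo=[30, 36, 38] (size 3, max 38) hi=[38, 39, 44] (size 3, min 38) -> median=38
Step 7: insert 23 -> lo=[23, 30, 36, 38] (size 4, max 38) hi=[38, 39, 44] (size 3, min 38) -> median=38
Step 8: insert 40 -> lo=[23, 30, 36, 38] (size 4, max 38) hi=[38, 39, 40, 44] (size 4, min 38) -> median=38

Answer: 38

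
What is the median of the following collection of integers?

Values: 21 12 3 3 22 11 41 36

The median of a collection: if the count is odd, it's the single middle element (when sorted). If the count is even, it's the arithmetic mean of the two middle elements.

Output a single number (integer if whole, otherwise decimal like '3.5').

Step 1: insert 21 -> lo=[21] (size 1, max 21) hi=[] (size 0) -> median=21
Step 2: insert 12 -> lo=[12] (size 1, max 12) hi=[21] (size 1, min 21) -> median=16.5
Step 3: insert 3 -> lo=[3, 12] (size 2, max 12) hi=[21] (size 1, min 21) -> median=12
Step 4: insert 3 -> lo=[3, 3] (size 2, max 3) hi=[12, 21] (size 2, min 12) -> median=7.5
Step 5: insert 22 -> lo=[3, 3, 12] (size 3, max 12) hi=[21, 22] (size 2, min 21) -> median=12
Step 6: insert 11 -> lo=[3, 3, 11] (size 3, max 11) hi=[12, 21, 22] (size 3, min 12) -> median=11.5
Step 7: insert 41 -> lo=[3, 3, 11, 12] (size 4, max 12) hi=[21, 22, 41] (size 3, min 21) -> median=12
Step 8: insert 36 -> lo=[3, 3, 11, 12] (size 4, max 12) hi=[21, 22, 36, 41] (size 4, min 21) -> median=16.5

Answer: 16.5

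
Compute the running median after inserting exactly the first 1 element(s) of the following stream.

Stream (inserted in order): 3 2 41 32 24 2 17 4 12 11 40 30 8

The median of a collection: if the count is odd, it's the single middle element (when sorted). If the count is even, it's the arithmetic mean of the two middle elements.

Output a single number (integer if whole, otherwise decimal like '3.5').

Answer: 3

Derivation:
Step 1: insert 3 -> lo=[3] (size 1, max 3) hi=[] (size 0) -> median=3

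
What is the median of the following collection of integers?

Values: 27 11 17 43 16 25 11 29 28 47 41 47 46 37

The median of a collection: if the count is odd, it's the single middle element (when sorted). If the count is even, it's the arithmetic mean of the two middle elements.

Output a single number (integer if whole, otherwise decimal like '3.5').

Answer: 28.5

Derivation:
Step 1: insert 27 -> lo=[27] (size 1, max 27) hi=[] (size 0) -> median=27
Step 2: insert 11 -> lo=[11] (size 1, max 11) hi=[27] (size 1, min 27) -> median=19
Step 3: insert 17 -> lo=[11, 17] (size 2, max 17) hi=[27] (size 1, min 27) -> median=17
Step 4: insert 43 -> lo=[11, 17] (size 2, max 17) hi=[27, 43] (size 2, min 27) -> median=22
Step 5: insert 16 -> lo=[11, 16, 17] (size 3, max 17) hi=[27, 43] (size 2, min 27) -> median=17
Step 6: insert 25 -> lo=[11, 16, 17] (size 3, max 17) hi=[25, 27, 43] (size 3, min 25) -> median=21
Step 7: insert 11 -> lo=[11, 11, 16, 17] (size 4, max 17) hi=[25, 27, 43] (size 3, min 25) -> median=17
Step 8: insert 29 -> lo=[11, 11, 16, 17] (size 4, max 17) hi=[25, 27, 29, 43] (size 4, min 25) -> median=21
Step 9: insert 28 -> lo=[11, 11, 16, 17, 25] (size 5, max 25) hi=[27, 28, 29, 43] (size 4, min 27) -> median=25
Step 10: insert 47 -> lo=[11, 11, 16, 17, 25] (size 5, max 25) hi=[27, 28, 29, 43, 47] (size 5, min 27) -> median=26
Step 11: insert 41 -> lo=[11, 11, 16, 17, 25, 27] (size 6, max 27) hi=[28, 29, 41, 43, 47] (size 5, min 28) -> median=27
Step 12: insert 47 -> lo=[11, 11, 16, 17, 25, 27] (size 6, max 27) hi=[28, 29, 41, 43, 47, 47] (size 6, min 28) -> median=27.5
Step 13: insert 46 -> lo=[11, 11, 16, 17, 25, 27, 28] (size 7, max 28) hi=[29, 41, 43, 46, 47, 47] (size 6, min 29) -> median=28
Step 14: insert 37 -> lo=[11, 11, 16, 17, 25, 27, 28] (size 7, max 28) hi=[29, 37, 41, 43, 46, 47, 47] (size 7, min 29) -> median=28.5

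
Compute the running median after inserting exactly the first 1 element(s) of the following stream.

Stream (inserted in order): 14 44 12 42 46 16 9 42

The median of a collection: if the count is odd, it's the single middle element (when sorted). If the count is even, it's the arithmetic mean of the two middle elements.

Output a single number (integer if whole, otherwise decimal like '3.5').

Answer: 14

Derivation:
Step 1: insert 14 -> lo=[14] (size 1, max 14) hi=[] (size 0) -> median=14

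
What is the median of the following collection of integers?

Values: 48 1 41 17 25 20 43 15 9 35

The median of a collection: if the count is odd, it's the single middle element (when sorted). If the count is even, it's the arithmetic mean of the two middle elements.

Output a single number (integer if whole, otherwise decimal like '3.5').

Step 1: insert 48 -> lo=[48] (size 1, max 48) hi=[] (size 0) -> median=48
Step 2: insert 1 -> lo=[1] (size 1, max 1) hi=[48] (size 1, min 48) -> median=24.5
Step 3: insert 41 -> lo=[1, 41] (size 2, max 41) hi=[48] (size 1, min 48) -> median=41
Step 4: insert 17 -> lo=[1, 17] (size 2, max 17) hi=[41, 48] (size 2, min 41) -> median=29
Step 5: insert 25 -> lo=[1, 17, 25] (size 3, max 25) hi=[41, 48] (size 2, min 41) -> median=25
Step 6: insert 20 -> lo=[1, 17, 20] (size 3, max 20) hi=[25, 41, 48] (size 3, min 25) -> median=22.5
Step 7: insert 43 -> lo=[1, 17, 20, 25] (size 4, max 25) hi=[41, 43, 48] (size 3, min 41) -> median=25
Step 8: insert 15 -> lo=[1, 15, 17, 20] (size 4, max 20) hi=[25, 41, 43, 48] (size 4, min 25) -> median=22.5
Step 9: insert 9 -> lo=[1, 9, 15, 17, 20] (size 5, max 20) hi=[25, 41, 43, 48] (size 4, min 25) -> median=20
Step 10: insert 35 -> lo=[1, 9, 15, 17, 20] (size 5, max 20) hi=[25, 35, 41, 43, 48] (size 5, min 25) -> median=22.5

Answer: 22.5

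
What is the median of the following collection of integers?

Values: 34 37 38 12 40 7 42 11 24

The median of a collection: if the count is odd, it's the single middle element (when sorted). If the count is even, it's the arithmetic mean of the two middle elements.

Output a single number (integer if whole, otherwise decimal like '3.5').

Answer: 34

Derivation:
Step 1: insert 34 -> lo=[34] (size 1, max 34) hi=[] (size 0) -> median=34
Step 2: insert 37 -> lo=[34] (size 1, max 34) hi=[37] (size 1, min 37) -> median=35.5
Step 3: insert 38 -> lo=[34, 37] (size 2, max 37) hi=[38] (size 1, min 38) -> median=37
Step 4: insert 12 -> lo=[12, 34] (size 2, max 34) hi=[37, 38] (size 2, min 37) -> median=35.5
Step 5: insert 40 -> lo=[12, 34, 37] (size 3, max 37) hi=[38, 40] (size 2, min 38) -> median=37
Step 6: insert 7 -> lo=[7, 12, 34] (size 3, max 34) hi=[37, 38, 40] (size 3, min 37) -> median=35.5
Step 7: insert 42 -> lo=[7, 12, 34, 37] (size 4, max 37) hi=[38, 40, 42] (size 3, min 38) -> median=37
Step 8: insert 11 -> lo=[7, 11, 12, 34] (size 4, max 34) hi=[37, 38, 40, 42] (size 4, min 37) -> median=35.5
Step 9: insert 24 -> lo=[7, 11, 12, 24, 34] (size 5, max 34) hi=[37, 38, 40, 42] (size 4, min 37) -> median=34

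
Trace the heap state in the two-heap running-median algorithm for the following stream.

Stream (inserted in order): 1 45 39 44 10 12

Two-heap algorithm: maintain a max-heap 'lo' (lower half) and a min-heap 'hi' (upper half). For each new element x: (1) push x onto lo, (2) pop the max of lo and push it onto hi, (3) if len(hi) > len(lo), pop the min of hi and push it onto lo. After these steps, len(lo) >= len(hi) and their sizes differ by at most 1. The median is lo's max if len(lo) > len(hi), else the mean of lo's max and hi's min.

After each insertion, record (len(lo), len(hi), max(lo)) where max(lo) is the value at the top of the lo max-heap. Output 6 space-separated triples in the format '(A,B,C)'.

Step 1: insert 1 -> lo=[1] hi=[] -> (len(lo)=1, len(hi)=0, max(lo)=1)
Step 2: insert 45 -> lo=[1] hi=[45] -> (len(lo)=1, len(hi)=1, max(lo)=1)
Step 3: insert 39 -> lo=[1, 39] hi=[45] -> (len(lo)=2, len(hi)=1, max(lo)=39)
Step 4: insert 44 -> lo=[1, 39] hi=[44, 45] -> (len(lo)=2, len(hi)=2, max(lo)=39)
Step 5: insert 10 -> lo=[1, 10, 39] hi=[44, 45] -> (len(lo)=3, len(hi)=2, max(lo)=39)
Step 6: insert 12 -> lo=[1, 10, 12] hi=[39, 44, 45] -> (len(lo)=3, len(hi)=3, max(lo)=12)

Answer: (1,0,1) (1,1,1) (2,1,39) (2,2,39) (3,2,39) (3,3,12)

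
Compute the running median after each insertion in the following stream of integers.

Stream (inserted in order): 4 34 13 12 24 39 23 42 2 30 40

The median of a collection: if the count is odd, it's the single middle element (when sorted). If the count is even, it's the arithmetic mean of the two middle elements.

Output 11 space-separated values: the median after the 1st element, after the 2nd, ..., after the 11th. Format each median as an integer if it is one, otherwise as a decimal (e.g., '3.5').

Step 1: insert 4 -> lo=[4] (size 1, max 4) hi=[] (size 0) -> median=4
Step 2: insert 34 -> lo=[4] (size 1, max 4) hi=[34] (size 1, min 34) -> median=19
Step 3: insert 13 -> lo=[4, 13] (size 2, max 13) hi=[34] (size 1, min 34) -> median=13
Step 4: insert 12 -> lo=[4, 12] (size 2, max 12) hi=[13, 34] (size 2, min 13) -> median=12.5
Step 5: insert 24 -> lo=[4, 12, 13] (size 3, max 13) hi=[24, 34] (size 2, min 24) -> median=13
Step 6: insert 39 -> lo=[4, 12, 13] (size 3, max 13) hi=[24, 34, 39] (size 3, min 24) -> median=18.5
Step 7: insert 23 -> lo=[4, 12, 13, 23] (size 4, max 23) hi=[24, 34, 39] (size 3, min 24) -> median=23
Step 8: insert 42 -> lo=[4, 12, 13, 23] (size 4, max 23) hi=[24, 34, 39, 42] (size 4, min 24) -> median=23.5
Step 9: insert 2 -> lo=[2, 4, 12, 13, 23] (size 5, max 23) hi=[24, 34, 39, 42] (size 4, min 24) -> median=23
Step 10: insert 30 -> lo=[2, 4, 12, 13, 23] (size 5, max 23) hi=[24, 30, 34, 39, 42] (size 5, min 24) -> median=23.5
Step 11: insert 40 -> lo=[2, 4, 12, 13, 23, 24] (size 6, max 24) hi=[30, 34, 39, 40, 42] (size 5, min 30) -> median=24

Answer: 4 19 13 12.5 13 18.5 23 23.5 23 23.5 24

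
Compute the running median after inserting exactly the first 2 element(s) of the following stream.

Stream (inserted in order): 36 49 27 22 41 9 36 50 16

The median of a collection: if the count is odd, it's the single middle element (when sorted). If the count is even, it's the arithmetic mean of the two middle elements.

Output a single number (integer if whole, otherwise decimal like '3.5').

Step 1: insert 36 -> lo=[36] (size 1, max 36) hi=[] (size 0) -> median=36
Step 2: insert 49 -> lo=[36] (size 1, max 36) hi=[49] (size 1, min 49) -> median=42.5

Answer: 42.5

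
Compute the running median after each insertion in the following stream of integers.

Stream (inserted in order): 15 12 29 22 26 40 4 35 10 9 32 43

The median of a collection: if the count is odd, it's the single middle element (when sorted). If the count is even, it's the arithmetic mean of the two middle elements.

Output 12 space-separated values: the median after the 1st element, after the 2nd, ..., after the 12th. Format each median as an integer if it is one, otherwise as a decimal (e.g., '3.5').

Step 1: insert 15 -> lo=[15] (size 1, max 15) hi=[] (size 0) -> median=15
Step 2: insert 12 -> lo=[12] (size 1, max 12) hi=[15] (size 1, min 15) -> median=13.5
Step 3: insert 29 -> lo=[12, 15] (size 2, max 15) hi=[29] (size 1, min 29) -> median=15
Step 4: insert 22 -> lo=[12, 15] (size 2, max 15) hi=[22, 29] (size 2, min 22) -> median=18.5
Step 5: insert 26 -> lo=[12, 15, 22] (size 3, max 22) hi=[26, 29] (size 2, min 26) -> median=22
Step 6: insert 40 -> lo=[12, 15, 22] (size 3, max 22) hi=[26, 29, 40] (size 3, min 26) -> median=24
Step 7: insert 4 -> lo=[4, 12, 15, 22] (size 4, max 22) hi=[26, 29, 40] (size 3, min 26) -> median=22
Step 8: insert 35 -> lo=[4, 12, 15, 22] (size 4, max 22) hi=[26, 29, 35, 40] (size 4, min 26) -> median=24
Step 9: insert 10 -> lo=[4, 10, 12, 15, 22] (size 5, max 22) hi=[26, 29, 35, 40] (size 4, min 26) -> median=22
Step 10: insert 9 -> lo=[4, 9, 10, 12, 15] (size 5, max 15) hi=[22, 26, 29, 35, 40] (size 5, min 22) -> median=18.5
Step 11: insert 32 -> lo=[4, 9, 10, 12, 15, 22] (size 6, max 22) hi=[26, 29, 32, 35, 40] (size 5, min 26) -> median=22
Step 12: insert 43 -> lo=[4, 9, 10, 12, 15, 22] (size 6, max 22) hi=[26, 29, 32, 35, 40, 43] (size 6, min 26) -> median=24

Answer: 15 13.5 15 18.5 22 24 22 24 22 18.5 22 24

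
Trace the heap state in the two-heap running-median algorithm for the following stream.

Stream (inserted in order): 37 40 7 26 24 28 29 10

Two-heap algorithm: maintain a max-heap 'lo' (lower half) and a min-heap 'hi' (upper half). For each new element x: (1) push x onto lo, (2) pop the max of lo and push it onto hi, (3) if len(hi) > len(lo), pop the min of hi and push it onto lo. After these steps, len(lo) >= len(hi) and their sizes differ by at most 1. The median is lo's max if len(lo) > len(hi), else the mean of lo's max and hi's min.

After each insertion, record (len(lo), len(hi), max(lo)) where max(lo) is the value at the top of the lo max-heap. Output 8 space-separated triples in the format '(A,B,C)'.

Answer: (1,0,37) (1,1,37) (2,1,37) (2,2,26) (3,2,26) (3,3,26) (4,3,28) (4,4,26)

Derivation:
Step 1: insert 37 -> lo=[37] hi=[] -> (len(lo)=1, len(hi)=0, max(lo)=37)
Step 2: insert 40 -> lo=[37] hi=[40] -> (len(lo)=1, len(hi)=1, max(lo)=37)
Step 3: insert 7 -> lo=[7, 37] hi=[40] -> (len(lo)=2, len(hi)=1, max(lo)=37)
Step 4: insert 26 -> lo=[7, 26] hi=[37, 40] -> (len(lo)=2, len(hi)=2, max(lo)=26)
Step 5: insert 24 -> lo=[7, 24, 26] hi=[37, 40] -> (len(lo)=3, len(hi)=2, max(lo)=26)
Step 6: insert 28 -> lo=[7, 24, 26] hi=[28, 37, 40] -> (len(lo)=3, len(hi)=3, max(lo)=26)
Step 7: insert 29 -> lo=[7, 24, 26, 28] hi=[29, 37, 40] -> (len(lo)=4, len(hi)=3, max(lo)=28)
Step 8: insert 10 -> lo=[7, 10, 24, 26] hi=[28, 29, 37, 40] -> (len(lo)=4, len(hi)=4, max(lo)=26)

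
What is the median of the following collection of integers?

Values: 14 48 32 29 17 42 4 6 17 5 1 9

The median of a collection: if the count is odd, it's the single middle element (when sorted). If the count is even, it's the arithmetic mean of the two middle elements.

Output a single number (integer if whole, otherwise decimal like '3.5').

Step 1: insert 14 -> lo=[14] (size 1, max 14) hi=[] (size 0) -> median=14
Step 2: insert 48 -> lo=[14] (size 1, max 14) hi=[48] (size 1, min 48) -> median=31
Step 3: insert 32 -> lo=[14, 32] (size 2, max 32) hi=[48] (size 1, min 48) -> median=32
Step 4: insert 29 -> lo=[14, 29] (size 2, max 29) hi=[32, 48] (size 2, min 32) -> median=30.5
Step 5: insert 17 -> lo=[14, 17, 29] (size 3, max 29) hi=[32, 48] (size 2, min 32) -> median=29
Step 6: insert 42 -> lo=[14, 17, 29] (size 3, max 29) hi=[32, 42, 48] (size 3, min 32) -> median=30.5
Step 7: insert 4 -> lo=[4, 14, 17, 29] (size 4, max 29) hi=[32, 42, 48] (size 3, min 32) -> median=29
Step 8: insert 6 -> lo=[4, 6, 14, 17] (size 4, max 17) hi=[29, 32, 42, 48] (size 4, min 29) -> median=23
Step 9: insert 17 -> lo=[4, 6, 14, 17, 17] (size 5, max 17) hi=[29, 32, 42, 48] (size 4, min 29) -> median=17
Step 10: insert 5 -> lo=[4, 5, 6, 14, 17] (size 5, max 17) hi=[17, 29, 32, 42, 48] (size 5, min 17) -> median=17
Step 11: insert 1 -> lo=[1, 4, 5, 6, 14, 17] (size 6, max 17) hi=[17, 29, 32, 42, 48] (size 5, min 17) -> median=17
Step 12: insert 9 -> lo=[1, 4, 5, 6, 9, 14] (size 6, max 14) hi=[17, 17, 29, 32, 42, 48] (size 6, min 17) -> median=15.5

Answer: 15.5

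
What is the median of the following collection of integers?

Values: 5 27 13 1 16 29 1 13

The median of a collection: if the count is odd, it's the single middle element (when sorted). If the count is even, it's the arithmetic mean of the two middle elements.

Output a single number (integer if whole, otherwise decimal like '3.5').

Answer: 13

Derivation:
Step 1: insert 5 -> lo=[5] (size 1, max 5) hi=[] (size 0) -> median=5
Step 2: insert 27 -> lo=[5] (size 1, max 5) hi=[27] (size 1, min 27) -> median=16
Step 3: insert 13 -> lo=[5, 13] (size 2, max 13) hi=[27] (size 1, min 27) -> median=13
Step 4: insert 1 -> lo=[1, 5] (size 2, max 5) hi=[13, 27] (size 2, min 13) -> median=9
Step 5: insert 16 -> lo=[1, 5, 13] (size 3, max 13) hi=[16, 27] (size 2, min 16) -> median=13
Step 6: insert 29 -> lo=[1, 5, 13] (size 3, max 13) hi=[16, 27, 29] (size 3, min 16) -> median=14.5
Step 7: insert 1 -> lo=[1, 1, 5, 13] (size 4, max 13) hi=[16, 27, 29] (size 3, min 16) -> median=13
Step 8: insert 13 -> lo=[1, 1, 5, 13] (size 4, max 13) hi=[13, 16, 27, 29] (size 4, min 13) -> median=13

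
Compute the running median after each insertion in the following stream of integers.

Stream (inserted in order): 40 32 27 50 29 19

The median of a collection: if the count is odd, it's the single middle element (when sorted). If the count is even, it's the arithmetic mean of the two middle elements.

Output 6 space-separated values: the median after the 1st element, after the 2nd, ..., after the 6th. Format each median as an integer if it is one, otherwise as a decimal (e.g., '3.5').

Answer: 40 36 32 36 32 30.5

Derivation:
Step 1: insert 40 -> lo=[40] (size 1, max 40) hi=[] (size 0) -> median=40
Step 2: insert 32 -> lo=[32] (size 1, max 32) hi=[40] (size 1, min 40) -> median=36
Step 3: insert 27 -> lo=[27, 32] (size 2, max 32) hi=[40] (size 1, min 40) -> median=32
Step 4: insert 50 -> lo=[27, 32] (size 2, max 32) hi=[40, 50] (size 2, min 40) -> median=36
Step 5: insert 29 -> lo=[27, 29, 32] (size 3, max 32) hi=[40, 50] (size 2, min 40) -> median=32
Step 6: insert 19 -> lo=[19, 27, 29] (size 3, max 29) hi=[32, 40, 50] (size 3, min 32) -> median=30.5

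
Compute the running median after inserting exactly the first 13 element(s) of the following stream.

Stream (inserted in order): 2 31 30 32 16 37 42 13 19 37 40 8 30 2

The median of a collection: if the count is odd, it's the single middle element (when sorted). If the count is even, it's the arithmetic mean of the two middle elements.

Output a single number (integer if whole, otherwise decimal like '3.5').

Step 1: insert 2 -> lo=[2] (size 1, max 2) hi=[] (size 0) -> median=2
Step 2: insert 31 -> lo=[2] (size 1, max 2) hi=[31] (size 1, min 31) -> median=16.5
Step 3: insert 30 -> lo=[2, 30] (size 2, max 30) hi=[31] (size 1, min 31) -> median=30
Step 4: insert 32 -> lo=[2, 30] (size 2, max 30) hi=[31, 32] (size 2, min 31) -> median=30.5
Step 5: insert 16 -> lo=[2, 16, 30] (size 3, max 30) hi=[31, 32] (size 2, min 31) -> median=30
Step 6: insert 37 -> lo=[2, 16, 30] (size 3, max 30) hi=[31, 32, 37] (size 3, min 31) -> median=30.5
Step 7: insert 42 -> lo=[2, 16, 30, 31] (size 4, max 31) hi=[32, 37, 42] (size 3, min 32) -> median=31
Step 8: insert 13 -> lo=[2, 13, 16, 30] (size 4, max 30) hi=[31, 32, 37, 42] (size 4, min 31) -> median=30.5
Step 9: insert 19 -> lo=[2, 13, 16, 19, 30] (size 5, max 30) hi=[31, 32, 37, 42] (size 4, min 31) -> median=30
Step 10: insert 37 -> lo=[2, 13, 16, 19, 30] (size 5, max 30) hi=[31, 32, 37, 37, 42] (size 5, min 31) -> median=30.5
Step 11: insert 40 -> lo=[2, 13, 16, 19, 30, 31] (size 6, max 31) hi=[32, 37, 37, 40, 42] (size 5, min 32) -> median=31
Step 12: insert 8 -> lo=[2, 8, 13, 16, 19, 30] (size 6, max 30) hi=[31, 32, 37, 37, 40, 42] (size 6, min 31) -> median=30.5
Step 13: insert 30 -> lo=[2, 8, 13, 16, 19, 30, 30] (size 7, max 30) hi=[31, 32, 37, 37, 40, 42] (size 6, min 31) -> median=30

Answer: 30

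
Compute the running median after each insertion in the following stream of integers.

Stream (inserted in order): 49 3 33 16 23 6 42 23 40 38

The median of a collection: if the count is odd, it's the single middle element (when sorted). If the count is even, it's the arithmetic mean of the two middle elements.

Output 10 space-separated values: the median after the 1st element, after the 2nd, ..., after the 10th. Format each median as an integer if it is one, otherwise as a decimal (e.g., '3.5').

Answer: 49 26 33 24.5 23 19.5 23 23 23 28

Derivation:
Step 1: insert 49 -> lo=[49] (size 1, max 49) hi=[] (size 0) -> median=49
Step 2: insert 3 -> lo=[3] (size 1, max 3) hi=[49] (size 1, min 49) -> median=26
Step 3: insert 33 -> lo=[3, 33] (size 2, max 33) hi=[49] (size 1, min 49) -> median=33
Step 4: insert 16 -> lo=[3, 16] (size 2, max 16) hi=[33, 49] (size 2, min 33) -> median=24.5
Step 5: insert 23 -> lo=[3, 16, 23] (size 3, max 23) hi=[33, 49] (size 2, min 33) -> median=23
Step 6: insert 6 -> lo=[3, 6, 16] (size 3, max 16) hi=[23, 33, 49] (size 3, min 23) -> median=19.5
Step 7: insert 42 -> lo=[3, 6, 16, 23] (size 4, max 23) hi=[33, 42, 49] (size 3, min 33) -> median=23
Step 8: insert 23 -> lo=[3, 6, 16, 23] (size 4, max 23) hi=[23, 33, 42, 49] (size 4, min 23) -> median=23
Step 9: insert 40 -> lo=[3, 6, 16, 23, 23] (size 5, max 23) hi=[33, 40, 42, 49] (size 4, min 33) -> median=23
Step 10: insert 38 -> lo=[3, 6, 16, 23, 23] (size 5, max 23) hi=[33, 38, 40, 42, 49] (size 5, min 33) -> median=28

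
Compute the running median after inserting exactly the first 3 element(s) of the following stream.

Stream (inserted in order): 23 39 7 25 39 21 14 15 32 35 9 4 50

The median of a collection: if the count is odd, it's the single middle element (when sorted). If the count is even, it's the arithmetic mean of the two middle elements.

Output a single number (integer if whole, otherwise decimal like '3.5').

Step 1: insert 23 -> lo=[23] (size 1, max 23) hi=[] (size 0) -> median=23
Step 2: insert 39 -> lo=[23] (size 1, max 23) hi=[39] (size 1, min 39) -> median=31
Step 3: insert 7 -> lo=[7, 23] (size 2, max 23) hi=[39] (size 1, min 39) -> median=23

Answer: 23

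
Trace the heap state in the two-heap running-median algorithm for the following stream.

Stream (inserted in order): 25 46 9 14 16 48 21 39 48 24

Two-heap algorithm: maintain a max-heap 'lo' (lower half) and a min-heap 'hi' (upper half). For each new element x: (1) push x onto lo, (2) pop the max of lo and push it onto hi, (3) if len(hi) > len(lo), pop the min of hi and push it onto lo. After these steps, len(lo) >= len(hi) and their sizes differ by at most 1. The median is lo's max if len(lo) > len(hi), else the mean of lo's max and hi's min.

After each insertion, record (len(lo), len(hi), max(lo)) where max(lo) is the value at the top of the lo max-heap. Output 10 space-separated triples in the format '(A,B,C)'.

Answer: (1,0,25) (1,1,25) (2,1,25) (2,2,14) (3,2,16) (3,3,16) (4,3,21) (4,4,21) (5,4,25) (5,5,24)

Derivation:
Step 1: insert 25 -> lo=[25] hi=[] -> (len(lo)=1, len(hi)=0, max(lo)=25)
Step 2: insert 46 -> lo=[25] hi=[46] -> (len(lo)=1, len(hi)=1, max(lo)=25)
Step 3: insert 9 -> lo=[9, 25] hi=[46] -> (len(lo)=2, len(hi)=1, max(lo)=25)
Step 4: insert 14 -> lo=[9, 14] hi=[25, 46] -> (len(lo)=2, len(hi)=2, max(lo)=14)
Step 5: insert 16 -> lo=[9, 14, 16] hi=[25, 46] -> (len(lo)=3, len(hi)=2, max(lo)=16)
Step 6: insert 48 -> lo=[9, 14, 16] hi=[25, 46, 48] -> (len(lo)=3, len(hi)=3, max(lo)=16)
Step 7: insert 21 -> lo=[9, 14, 16, 21] hi=[25, 46, 48] -> (len(lo)=4, len(hi)=3, max(lo)=21)
Step 8: insert 39 -> lo=[9, 14, 16, 21] hi=[25, 39, 46, 48] -> (len(lo)=4, len(hi)=4, max(lo)=21)
Step 9: insert 48 -> lo=[9, 14, 16, 21, 25] hi=[39, 46, 48, 48] -> (len(lo)=5, len(hi)=4, max(lo)=25)
Step 10: insert 24 -> lo=[9, 14, 16, 21, 24] hi=[25, 39, 46, 48, 48] -> (len(lo)=5, len(hi)=5, max(lo)=24)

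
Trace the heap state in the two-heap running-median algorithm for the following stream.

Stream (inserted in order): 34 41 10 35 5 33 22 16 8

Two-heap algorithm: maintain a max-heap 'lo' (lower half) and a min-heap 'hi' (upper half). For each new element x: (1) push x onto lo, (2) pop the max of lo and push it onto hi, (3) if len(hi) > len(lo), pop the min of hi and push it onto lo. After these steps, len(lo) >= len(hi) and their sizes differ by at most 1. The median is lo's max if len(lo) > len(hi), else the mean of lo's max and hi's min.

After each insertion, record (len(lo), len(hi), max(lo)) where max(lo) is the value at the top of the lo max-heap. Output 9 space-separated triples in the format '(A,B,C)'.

Step 1: insert 34 -> lo=[34] hi=[] -> (len(lo)=1, len(hi)=0, max(lo)=34)
Step 2: insert 41 -> lo=[34] hi=[41] -> (len(lo)=1, len(hi)=1, max(lo)=34)
Step 3: insert 10 -> lo=[10, 34] hi=[41] -> (len(lo)=2, len(hi)=1, max(lo)=34)
Step 4: insert 35 -> lo=[10, 34] hi=[35, 41] -> (len(lo)=2, len(hi)=2, max(lo)=34)
Step 5: insert 5 -> lo=[5, 10, 34] hi=[35, 41] -> (len(lo)=3, len(hi)=2, max(lo)=34)
Step 6: insert 33 -> lo=[5, 10, 33] hi=[34, 35, 41] -> (len(lo)=3, len(hi)=3, max(lo)=33)
Step 7: insert 22 -> lo=[5, 10, 22, 33] hi=[34, 35, 41] -> (len(lo)=4, len(hi)=3, max(lo)=33)
Step 8: insert 16 -> lo=[5, 10, 16, 22] hi=[33, 34, 35, 41] -> (len(lo)=4, len(hi)=4, max(lo)=22)
Step 9: insert 8 -> lo=[5, 8, 10, 16, 22] hi=[33, 34, 35, 41] -> (len(lo)=5, len(hi)=4, max(lo)=22)

Answer: (1,0,34) (1,1,34) (2,1,34) (2,2,34) (3,2,34) (3,3,33) (4,3,33) (4,4,22) (5,4,22)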